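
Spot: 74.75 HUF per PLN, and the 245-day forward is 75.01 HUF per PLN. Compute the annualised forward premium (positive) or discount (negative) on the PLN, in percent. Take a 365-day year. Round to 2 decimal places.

+0.52%

T = 245/365 years.
PLN trades forward at +0.34783% vs spot over the period.
Annualise by dividing by T: 0.0034783 / (245/365) = 0.005182 → 0.52%.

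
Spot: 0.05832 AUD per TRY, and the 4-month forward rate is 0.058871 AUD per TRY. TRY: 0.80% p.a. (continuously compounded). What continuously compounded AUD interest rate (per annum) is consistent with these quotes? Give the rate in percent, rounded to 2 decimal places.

3.62%

T = 4/12 years.
F/S = 0.058871/0.05832 = 1.0094479 = (growth of AUD) / (growth of TRY).
The TRY side grows by e^(0.0080×4/12) = 1.0026702.
That pins the AUD growth at 1.0121433.
Take logs: ln 1.0121433 / (4/12) = 0.036210, so 3.62%.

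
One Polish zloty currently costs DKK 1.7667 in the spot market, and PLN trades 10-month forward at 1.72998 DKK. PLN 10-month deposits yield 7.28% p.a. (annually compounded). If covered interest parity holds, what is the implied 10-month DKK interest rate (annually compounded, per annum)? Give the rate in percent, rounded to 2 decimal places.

4.61%

T = 10/12 years.
CIP gives F = S · g_DKK/g_PLN, so g_DKK/g_PLN = 1.72998/1.7667 = 0.9792155.
PLN growth factor: (1 + 0.0728)^(10/12) = 1.0603086.
That pins the DKK growth at 1.0382706.
r = 1.0382706^(12/10) − 1 = 0.046099 → 4.61%.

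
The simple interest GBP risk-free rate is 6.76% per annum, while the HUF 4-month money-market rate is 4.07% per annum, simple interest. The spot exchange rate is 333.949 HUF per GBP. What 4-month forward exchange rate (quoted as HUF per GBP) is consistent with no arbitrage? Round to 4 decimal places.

331.0206

T = 4/12 years.
Growth of 1 HUF over T: 1 + 0.0407×4/12 = 1.013566667.
GBP accumulates by 1 + 0.0676×4/12 = 1.022533333.
So F = 333.949 × 1.013566667 / 1.022533333 = 331.020578 (HUF/GBP).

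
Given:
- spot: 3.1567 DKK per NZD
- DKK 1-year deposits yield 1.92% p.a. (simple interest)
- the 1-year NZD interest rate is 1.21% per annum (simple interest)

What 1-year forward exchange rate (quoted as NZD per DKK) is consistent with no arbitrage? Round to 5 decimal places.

T = 1 year.
DKK accumulates by 1 + 0.0192×1 = 1.019200.
Growth of 1 NZD over T: 1 + 0.0121×1 = 1.012100.
CIP: F = S · (grow DKK)/(grow NZD) = 3.1567 × 1.019200/1.012100 = 3.178845 DKK per NZD.
Invert for NZD per DKK: 1 / 3.178845 = 0.31458.

0.31458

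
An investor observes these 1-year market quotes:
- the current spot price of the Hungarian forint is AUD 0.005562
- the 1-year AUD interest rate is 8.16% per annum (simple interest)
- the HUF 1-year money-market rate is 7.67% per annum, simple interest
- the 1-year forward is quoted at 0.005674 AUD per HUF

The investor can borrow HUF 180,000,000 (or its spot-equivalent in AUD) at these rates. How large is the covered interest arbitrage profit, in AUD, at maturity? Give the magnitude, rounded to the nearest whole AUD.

AUD 16,801

T = 1 year.
Invest the HUF and cover forward: 180,000,000 × 1.076700 × 0.005674 = AUD 1,099,655.24.
Convert at spot and invest in AUD: 180,000,000 × 0.005562 × 1.081600 = AUD 1,082,854.66.
The quoted forward overvalues HUF, so borrow AUD, buy HUF at spot, deposit the HUF at 7.67%, and sell the proceeds forward at 0.005674.
Arbitrage profit = |1,099,655.24 − 1,082,854.66| = AUD 16,801.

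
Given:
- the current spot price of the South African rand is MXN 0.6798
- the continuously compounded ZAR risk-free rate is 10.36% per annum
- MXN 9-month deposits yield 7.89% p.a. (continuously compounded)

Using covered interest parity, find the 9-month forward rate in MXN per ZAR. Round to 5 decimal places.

T = 9/12 years.
Growth of 1 MXN over T: e^(0.0789×9/12) = 1.0609609.
ZAR growth factor: e^(0.1036×9/12) = 1.0807984.
CIP: F = S · (grow MXN)/(grow ZAR) = 0.6798 × 1.0609609/1.0807984 = 0.6673226 MXN per ZAR.

0.66732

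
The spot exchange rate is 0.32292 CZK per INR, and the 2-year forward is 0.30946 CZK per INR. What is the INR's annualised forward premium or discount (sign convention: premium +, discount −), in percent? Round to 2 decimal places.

-2.08%

T = 2 years.
(F − S)/S = (0.30946 − 0.32292)/0.32292 = -0.0416822.
Per annum: -0.0416822 / 2 = -0.020841 = -2.08%.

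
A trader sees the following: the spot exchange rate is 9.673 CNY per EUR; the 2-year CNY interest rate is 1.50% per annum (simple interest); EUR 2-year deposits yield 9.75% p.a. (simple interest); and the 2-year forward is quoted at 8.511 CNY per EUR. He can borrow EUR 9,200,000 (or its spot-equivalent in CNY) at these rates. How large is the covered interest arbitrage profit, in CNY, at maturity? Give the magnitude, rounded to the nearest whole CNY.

CNY 1,908,586

T = 2 years.
Route A — deposit EUR, sell forward: 9,200,000 × 1.195000 × 8.511 = CNY 93,569,934.00.
Route B — convert at spot, deposit CNY: 9,200,000 × 9.673 × 1.030000 = CNY 91,661,348.00.
The quoted forward overvalues EUR, so borrow CNY, buy EUR at spot, deposit the EUR at 9.75%, and sell the proceeds forward at 8.511.
Arbitrage profit = |93,569,934.00 − 91,661,348.00| = CNY 1,908,586.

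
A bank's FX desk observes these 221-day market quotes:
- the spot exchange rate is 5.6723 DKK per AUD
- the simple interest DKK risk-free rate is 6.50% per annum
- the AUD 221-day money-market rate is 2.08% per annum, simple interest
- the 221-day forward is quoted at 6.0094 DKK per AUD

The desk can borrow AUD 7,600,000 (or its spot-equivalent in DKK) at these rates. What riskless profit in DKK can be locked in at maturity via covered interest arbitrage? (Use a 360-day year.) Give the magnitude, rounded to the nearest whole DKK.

DKK 1,424,946

T = 221/360 years.
Route A — deposit AUD, sell forward: 7,600,000 × 1.0127688889 × 6.0094 = DKK 46,254,613.54.
Route B — convert at spot, deposit DKK: 7,600,000 × 5.6723 × 1.0399027778 = DKK 44,829,668.00.
The quoted forward overvalues AUD, so borrow DKK, buy AUD at spot, deposit the AUD at 2.08%, and sell the proceeds forward at 6.0094.
The gap between the two covered legs is DKK 1,424,946.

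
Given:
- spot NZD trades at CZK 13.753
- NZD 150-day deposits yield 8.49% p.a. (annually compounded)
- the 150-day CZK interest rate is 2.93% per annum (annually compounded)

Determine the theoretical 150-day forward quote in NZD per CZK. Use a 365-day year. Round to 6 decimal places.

0.074301

T = 150/365 years.
CZK growth factor: (1 + 0.0293)^(150/365) = 1.0119388.
NZD accumulates by (1 + 0.0849)^(150/365) = 1.0340552.
CIP: F = S · (grow CZK)/(grow NZD) = 13.753 × 1.0119388/1.0340552 = 13.45885 CZK per NZD.
Invert for NZD per CZK: 1 / 13.45885 = 0.074301.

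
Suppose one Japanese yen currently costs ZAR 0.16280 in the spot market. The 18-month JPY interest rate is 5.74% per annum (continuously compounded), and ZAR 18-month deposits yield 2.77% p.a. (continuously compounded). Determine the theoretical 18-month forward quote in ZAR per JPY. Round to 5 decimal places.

0.15571

T = 18/12 years.
Growth of 1 ZAR over T: e^(0.0277×18/12) = 1.0424253.
JPY growth factor: e^(0.0574×18/12) = 1.0899153.
CIP: F = S · (grow ZAR)/(grow JPY) = 0.1628 × 1.0424253/1.0899153 = 0.1557064 ZAR per JPY.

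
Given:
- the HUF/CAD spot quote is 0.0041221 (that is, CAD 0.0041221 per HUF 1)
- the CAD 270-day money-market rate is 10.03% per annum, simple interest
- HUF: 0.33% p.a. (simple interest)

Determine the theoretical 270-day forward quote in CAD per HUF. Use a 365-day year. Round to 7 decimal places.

0.0044172

T = 270/365 years.
CAD accumulates by 1 + 0.1003×270/365 = 1.0741945.
Growth of 1 HUF over T: 1 + 0.0033×270/365 = 1.0024411.
Forward (CAD per HUF) = 0.0041221 × 1.0741945 / 1.0024411 = 0.004417154.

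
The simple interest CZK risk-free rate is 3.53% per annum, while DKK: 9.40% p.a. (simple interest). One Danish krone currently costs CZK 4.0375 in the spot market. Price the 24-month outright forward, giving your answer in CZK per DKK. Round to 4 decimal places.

3.6385

T = 2 years.
CZK accumulates by 1 + 0.0353×2 = 1.070600.
DKK accumulates by 1 + 0.0940×2 = 1.188000.
Forward (CZK per DKK) = 4.0375 × 1.070600 / 1.188000 = 3.638508.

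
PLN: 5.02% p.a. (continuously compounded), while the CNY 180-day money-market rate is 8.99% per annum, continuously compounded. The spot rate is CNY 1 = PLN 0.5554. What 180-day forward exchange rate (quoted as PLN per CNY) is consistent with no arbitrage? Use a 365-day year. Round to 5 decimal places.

0.54463

T = 180/365 years.
Growth of 1 PLN over T: e^(0.0502×180/365) = 1.0250651.
CNY growth factor: e^(0.0899×180/365) = 1.0453317.
Forward (PLN per CNY) = 0.5554 × 1.0250651 / 1.0453317 = 0.5446321.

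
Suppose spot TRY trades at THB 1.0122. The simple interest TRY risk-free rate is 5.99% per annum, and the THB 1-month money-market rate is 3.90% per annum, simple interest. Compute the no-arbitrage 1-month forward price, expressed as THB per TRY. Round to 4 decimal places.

1.0104

T = 1/12 years.
Growth of 1 THB over T: 1 + 0.0390×1/12 = 1.003250.
TRY growth factor: 1 + 0.0599×1/12 = 1.0049917.
Forward (THB per TRY) = 1.0122 × 1.003250 / 1.0049917 = 1.010446.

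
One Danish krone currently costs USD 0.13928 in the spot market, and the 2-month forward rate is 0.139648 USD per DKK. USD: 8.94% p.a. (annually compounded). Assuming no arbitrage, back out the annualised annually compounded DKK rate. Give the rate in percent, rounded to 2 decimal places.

T = 2/12 years.
F/S = 0.139648/0.13928 = 1.0026422 = (growth of USD) / (growth of DKK).
USD growth factor: (1 + 0.0894)^(2/12) = 1.0143735.
So the DKK growth factor = 1.0117004.
r = 1.0117004^(12/2) − 1 = 0.072288 → 7.23%.

7.23%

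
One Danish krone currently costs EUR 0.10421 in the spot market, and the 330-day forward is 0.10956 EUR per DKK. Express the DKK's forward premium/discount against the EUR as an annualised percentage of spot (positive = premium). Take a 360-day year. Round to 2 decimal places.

T = 330/360 years.
(F − S)/S = (0.10956 − 0.10421)/0.10421 = 0.0513386.
Per annum: 0.0513386 / (330/360) = 0.056006 = 5.60%.

+5.60%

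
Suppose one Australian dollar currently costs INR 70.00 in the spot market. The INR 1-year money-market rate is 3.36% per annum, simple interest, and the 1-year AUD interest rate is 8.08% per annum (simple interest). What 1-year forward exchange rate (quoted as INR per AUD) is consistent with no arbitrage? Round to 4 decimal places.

66.9430

T = 1 year.
Growth of 1 INR over T: 1 + 0.0336×1 = 1.033600.
AUD accumulates by 1 + 0.0808×1 = 1.080800.
So F = 70.0 × 1.033600 / 1.080800 = 66.943005 (INR/AUD).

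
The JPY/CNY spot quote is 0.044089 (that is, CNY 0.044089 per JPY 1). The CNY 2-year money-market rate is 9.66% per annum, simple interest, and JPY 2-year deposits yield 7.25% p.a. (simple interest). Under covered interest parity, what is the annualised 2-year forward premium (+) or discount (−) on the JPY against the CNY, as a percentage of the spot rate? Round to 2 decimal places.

T = 2 years.
CIP forward (CNY per JPY) = 0.044089 × 1.193200/1.145000 = 0.045944974.
Annualised premium = (F − S)/S × (1/T) = (0.045944974 − 0.044089)/0.044089 ÷ 2 = 2.10%.

+2.10%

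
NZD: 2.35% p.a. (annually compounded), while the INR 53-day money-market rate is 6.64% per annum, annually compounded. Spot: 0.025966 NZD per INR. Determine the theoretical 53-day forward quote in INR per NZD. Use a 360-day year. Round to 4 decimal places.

T = 53/360 years.
NZD growth factor: (1 + 0.0235)^(53/360) = 1.00342555.
Growth of 1 INR over T: (1 + 0.0664)^(53/360) = 1.00950963.
Forward (NZD per INR) = 0.025966 × 1.00342555 / 1.00950963 = 0.025809509.
Invert for INR per NZD: 1 / 0.025809509 = 38.7454.

38.7454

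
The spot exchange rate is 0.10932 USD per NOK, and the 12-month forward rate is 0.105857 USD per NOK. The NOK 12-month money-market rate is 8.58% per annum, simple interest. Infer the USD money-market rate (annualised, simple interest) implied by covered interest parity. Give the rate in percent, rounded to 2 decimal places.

T = 1 year.
By CIP, F/S equals the USD-to-NOK growth ratio: 0.105857/0.10932 = 0.9683224.
The NOK side grows by 1 + 0.0858×1 = 1.085800.
Hence g_USD = 1.0514045.
(1.0514045 − 1)/T = 0.051405, i.e. 5.14%.

5.14%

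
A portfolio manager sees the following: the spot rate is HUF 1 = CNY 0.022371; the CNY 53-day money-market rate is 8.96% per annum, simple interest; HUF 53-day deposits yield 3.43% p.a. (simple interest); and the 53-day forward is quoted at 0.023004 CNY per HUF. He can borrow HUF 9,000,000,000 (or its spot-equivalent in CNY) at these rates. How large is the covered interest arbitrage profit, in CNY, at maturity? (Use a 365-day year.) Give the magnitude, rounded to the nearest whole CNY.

CNY 4,108,650

T = 53/365 years.
Invest the HUF and cover forward: 9,000,000,000 × 1.00498054795 × 0.023004 = CNY 208,067,152.73.
Convert at spot and invest in CNY: 9,000,000,000 × 0.022371 × 1.01301041096 = CNY 203,958,503.13.
The quoted forward overvalues HUF, so borrow CNY, buy HUF at spot, deposit the HUF at 3.43%, and sell the proceeds forward at 0.023004.
The gap between the two covered legs is CNY 4,108,650.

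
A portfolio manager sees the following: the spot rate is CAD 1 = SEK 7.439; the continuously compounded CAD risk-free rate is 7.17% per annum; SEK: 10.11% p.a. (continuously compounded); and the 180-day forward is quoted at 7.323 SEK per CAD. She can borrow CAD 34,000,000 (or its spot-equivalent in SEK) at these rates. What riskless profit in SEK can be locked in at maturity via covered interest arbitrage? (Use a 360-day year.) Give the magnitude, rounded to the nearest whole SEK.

T = 180/360 years.
Invest the CAD and cover forward: 34,000,000 × 1.03650035978 × 7.323 = SEK 258,069,932.58.
Convert at spot and invest in SEK: 34,000,000 × 7.439 × 1.05184945451 = SEK 266,040,075.13.
The quoted forward undervalues CAD, so borrow CAD, convert to SEK at spot, deposit the SEK at 10.11%, and buy CAD forward at 7.323 to cover the loan.
Profit = 266,040,075.13 − 258,069,932.58 = SEK 7,970,143.

SEK 7,970,143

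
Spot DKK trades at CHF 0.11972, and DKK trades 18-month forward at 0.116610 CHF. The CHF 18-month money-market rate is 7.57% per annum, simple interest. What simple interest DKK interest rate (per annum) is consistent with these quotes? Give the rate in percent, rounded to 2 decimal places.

T = 18/12 years.
F/S = 0.11661/0.11972 = 0.9740227 = (growth of CHF) / (growth of DKK).
The CHF side grows by 1 + 0.0757×18/12 = 1.113550.
So the DKK growth factor = 1.1432485.
r = (1.1432485 − 1)/(18/12) = 0.095499 → 9.55%.

9.55%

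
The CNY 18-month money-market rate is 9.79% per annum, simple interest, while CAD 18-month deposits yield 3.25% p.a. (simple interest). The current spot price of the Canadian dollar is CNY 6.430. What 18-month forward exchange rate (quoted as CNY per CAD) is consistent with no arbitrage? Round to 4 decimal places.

T = 18/12 years.
CNY accumulates by 1 + 0.0979×18/12 = 1.146850.
CAD accumulates by 1 + 0.0325×18/12 = 1.048750.
So F = 6.43 × 1.146850 / 1.048750 = 7.031462 (CNY/CAD).

7.0315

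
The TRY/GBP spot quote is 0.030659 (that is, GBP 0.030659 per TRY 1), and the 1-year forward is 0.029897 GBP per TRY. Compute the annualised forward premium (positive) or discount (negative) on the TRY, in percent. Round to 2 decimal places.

T = 1 year.
(F − S)/S = (0.029897 − 0.030659)/0.030659 = -0.0248540.
×(1/T) gives -2.49% p.a.

-2.49%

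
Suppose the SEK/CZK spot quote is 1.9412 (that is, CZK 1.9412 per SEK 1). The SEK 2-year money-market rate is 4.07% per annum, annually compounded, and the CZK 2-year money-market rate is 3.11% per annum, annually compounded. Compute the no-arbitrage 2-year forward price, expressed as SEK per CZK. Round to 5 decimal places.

T = 2 years.
Growth of 1 CZK over T: (1 + 0.0311)^2 = 1.0631672.
SEK accumulates by (1 + 0.0407)^2 = 1.0830565.
CIP: F = S · (grow CZK)/(grow SEK) = 1.9412 × 1.0631672/1.0830565 = 1.905552 CZK per SEK.
Quoted the other way: 1/1.905552 = 0.52478 SEK per CZK.

0.52478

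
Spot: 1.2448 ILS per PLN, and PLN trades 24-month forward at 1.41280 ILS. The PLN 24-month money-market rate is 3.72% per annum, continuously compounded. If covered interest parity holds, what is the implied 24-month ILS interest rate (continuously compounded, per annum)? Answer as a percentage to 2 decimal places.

10.05%

T = 2 years.
CIP gives F = S · g_ILS/g_PLN, so g_ILS/g_PLN = 1.4128/1.2448 = 1.1349614.
PLN growth factor: e^(0.0372×2) = 1.0772376.
So the ILS growth factor = 1.2226231.
Take logs: ln 1.2226231 / 2 = 0.100499, so 10.05%.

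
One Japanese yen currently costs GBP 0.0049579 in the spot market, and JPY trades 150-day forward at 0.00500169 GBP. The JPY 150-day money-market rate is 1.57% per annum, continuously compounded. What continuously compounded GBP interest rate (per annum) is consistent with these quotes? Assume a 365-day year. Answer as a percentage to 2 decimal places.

3.71%

T = 150/365 years.
F/S = 0.00500169/0.0049579 = 1.0088324 = (growth of GBP) / (growth of JPY).
The JPY side grows by e^(0.0157×150/365) = 1.0064729.
Hence g_GBP = 1.0153625.
Take logs: ln 1.0153625 / (150/365) = 0.037098, so 3.71%.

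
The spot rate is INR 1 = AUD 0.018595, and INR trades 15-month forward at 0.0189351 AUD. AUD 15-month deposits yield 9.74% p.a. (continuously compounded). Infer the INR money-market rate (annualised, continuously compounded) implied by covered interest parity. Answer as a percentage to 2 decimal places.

8.29%

T = 15/12 years.
F/S = 0.0189351/0.018595 = 1.0182899 = (growth of AUD) / (growth of INR).
AUD growth factor: e^(0.0974×15/12) = 1.1294717.
So the INR growth factor = 1.1091848.
Take logs: ln 1.1091848 / (15/12) = 0.082900, so 8.29%.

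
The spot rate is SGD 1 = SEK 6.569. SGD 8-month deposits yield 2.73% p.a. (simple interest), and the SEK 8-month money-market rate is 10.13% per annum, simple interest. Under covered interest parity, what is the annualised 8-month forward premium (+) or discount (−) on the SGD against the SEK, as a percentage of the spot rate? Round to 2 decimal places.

+7.27%

T = 8/12 years.
No-arbitrage forward: 6.569 × 1.0675333 / 1.018200 = 6.887278 SEK/SGD.
(F − S)/S ÷ T = (6.887278 − 6.569)/6.569/(8/12) = 0.072677 → 7.27%.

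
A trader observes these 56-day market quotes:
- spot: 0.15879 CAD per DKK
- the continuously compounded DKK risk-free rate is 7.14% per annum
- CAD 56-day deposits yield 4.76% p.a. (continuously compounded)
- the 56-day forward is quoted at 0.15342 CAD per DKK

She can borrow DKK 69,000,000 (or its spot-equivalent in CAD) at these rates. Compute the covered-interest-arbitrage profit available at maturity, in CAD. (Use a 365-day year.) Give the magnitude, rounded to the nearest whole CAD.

T = 56/365 years.
Keep in DKK, deliver into the forward: 69,000,000·1.011014741·0.15342 = CAD 10,702,581.83.
Swap to CAD now, deposit: 69,000,000·0.15879·1.0073297457 = CAD 11,036,818.43.
The quoted forward undervalues DKK, so borrow DKK, convert to CAD at spot, deposit the CAD at 4.76%, and buy DKK forward at 0.15342 to cover the loan.
The gap between the two covered legs is CAD 334,237.

CAD 334,237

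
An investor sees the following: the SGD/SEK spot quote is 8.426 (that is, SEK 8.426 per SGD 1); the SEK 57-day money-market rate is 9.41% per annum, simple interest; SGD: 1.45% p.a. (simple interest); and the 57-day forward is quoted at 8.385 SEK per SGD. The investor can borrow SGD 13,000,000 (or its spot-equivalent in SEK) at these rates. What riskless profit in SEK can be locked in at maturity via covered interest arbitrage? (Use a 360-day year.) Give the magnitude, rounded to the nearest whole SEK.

T = 57/360 years.
Invest the SGD and cover forward: 13,000,000 × 1.00229583333 × 8.385 = SEK 109,255,257.31.
Convert at spot and invest in SEK: 13,000,000 × 8.426 × 1.01489916667 = SEK 111,170,024.92.
The quoted forward undervalues SGD, so borrow SGD, convert to SEK at spot, deposit the SEK at 9.41%, and buy SGD forward at 8.385 to cover the loan.
Profit = 111,170,024.92 − 109,255,257.31 = SEK 1,914,768.

SEK 1,914,768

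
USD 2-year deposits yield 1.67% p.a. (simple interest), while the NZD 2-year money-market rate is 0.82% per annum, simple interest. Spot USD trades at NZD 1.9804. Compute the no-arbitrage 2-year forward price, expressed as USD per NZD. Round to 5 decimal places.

T = 2 years.
NZD accumulates by 1 + 0.0082×2 = 1.016400.
Growth of 1 USD over T: 1 + 0.0167×2 = 1.033400.
CIP: F = S · (grow NZD)/(grow USD) = 1.9804 × 1.016400/1.033400 = 1.947821 NZD per USD.
Quoted the other way: 1/1.947821 = 0.51339 USD per NZD.

0.51339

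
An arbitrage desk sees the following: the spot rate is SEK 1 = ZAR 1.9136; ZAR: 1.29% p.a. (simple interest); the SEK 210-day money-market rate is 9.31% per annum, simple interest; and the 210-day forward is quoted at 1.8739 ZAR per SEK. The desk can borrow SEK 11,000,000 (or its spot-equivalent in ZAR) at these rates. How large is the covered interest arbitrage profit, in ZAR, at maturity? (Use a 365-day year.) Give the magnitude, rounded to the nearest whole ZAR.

T = 210/365 years.
Invest the SEK and cover forward: 11,000,000 × 1.0535643836 × 1.8739 = ZAR 21,717,017.28.
Convert at spot and invest in ZAR: 11,000,000 × 1.9136 × 1.0074219178 = ZAR 21,205,828.40.
The quoted forward overvalues SEK, so borrow ZAR, buy SEK at spot, deposit the SEK at 9.31%, and sell the proceeds forward at 1.8739.
Profit = 21,717,017.28 − 21,205,828.40 = ZAR 511,189.

ZAR 511,189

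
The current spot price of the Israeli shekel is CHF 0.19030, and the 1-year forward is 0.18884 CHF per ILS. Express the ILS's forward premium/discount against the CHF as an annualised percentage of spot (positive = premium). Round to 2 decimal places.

T = 1 year.
Period premium: (0.18884 − 0.1903)/0.1903 = -0.0076721.
Per annum: -0.0076721 / 1 = -0.007672 = -0.77%.

-0.77%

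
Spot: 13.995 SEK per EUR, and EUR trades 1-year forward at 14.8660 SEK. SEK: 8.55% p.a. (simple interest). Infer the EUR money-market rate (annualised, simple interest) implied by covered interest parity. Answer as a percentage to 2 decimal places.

2.19%

T = 1 year.
By CIP, F/S equals the SEK-to-EUR growth ratio: 14.866/13.995 = 1.0622365.
SEK growth factor: 1 + 0.0855×1 = 1.085500.
That pins the EUR growth at 1.0219005.
r = (1.0219005 − 1)/1 = 0.021901 → 2.19%.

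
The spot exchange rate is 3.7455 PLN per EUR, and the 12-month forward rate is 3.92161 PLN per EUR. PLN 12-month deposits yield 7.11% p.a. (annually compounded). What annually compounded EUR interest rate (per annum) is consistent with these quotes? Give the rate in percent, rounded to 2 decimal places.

T = 1 year.
By CIP, F/S equals the PLN-to-EUR growth ratio: 3.92161/3.7455 = 1.0470191.
PLN growth factor: (1 + 0.0711)^1 = 1.071100.
That pins the EUR growth at 1.0229995.
Annualise: 1.0229995^(1/1) − 1 = 0.023000 = 2.30%.

2.30%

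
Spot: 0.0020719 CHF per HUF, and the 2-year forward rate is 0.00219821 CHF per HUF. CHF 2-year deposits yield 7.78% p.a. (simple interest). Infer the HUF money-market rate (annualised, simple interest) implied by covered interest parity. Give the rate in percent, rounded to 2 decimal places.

4.46%

T = 2 years.
F/S = 0.00219821/0.0020719 = 1.0609634 = (growth of CHF) / (growth of HUF).
CHF growth factor: 1 + 0.0778×2 = 1.155600.
Hence g_HUF = 1.0891987.
(1.0891987 − 1)/T = 0.044599, i.e. 4.46%.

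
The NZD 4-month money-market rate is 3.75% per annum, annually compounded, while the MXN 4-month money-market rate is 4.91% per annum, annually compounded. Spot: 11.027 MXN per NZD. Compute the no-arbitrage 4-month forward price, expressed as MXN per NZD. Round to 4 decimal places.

11.0679

T = 4/12 years.
MXN growth factor: (1 + 0.0491)^(4/12) = 1.01610587.
NZD accumulates by (1 + 0.0375)^(4/12) = 1.01234693.
So F = 11.027 × 1.01610587 / 1.01234693 = 11.067944 (MXN/NZD).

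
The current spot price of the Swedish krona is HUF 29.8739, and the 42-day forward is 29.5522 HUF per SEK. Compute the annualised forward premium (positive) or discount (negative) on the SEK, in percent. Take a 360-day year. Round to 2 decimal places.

T = 42/360 years.
(F − S)/S = (29.5522 − 29.8739)/29.8739 = -0.0107686.
Annualise by dividing by T: -0.0107686 / (42/360) = -0.092302 → -9.23%.

-9.23%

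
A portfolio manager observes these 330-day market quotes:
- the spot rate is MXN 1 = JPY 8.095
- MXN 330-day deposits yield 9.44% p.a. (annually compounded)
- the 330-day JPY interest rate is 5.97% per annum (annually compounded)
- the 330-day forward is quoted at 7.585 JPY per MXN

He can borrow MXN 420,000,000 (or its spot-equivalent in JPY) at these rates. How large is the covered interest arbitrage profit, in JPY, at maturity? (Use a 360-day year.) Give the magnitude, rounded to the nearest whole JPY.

JPY 125,186,197

T = 330/360 years.
Invest the MXN and cover forward: 420,000,000 × 1.086204032283 × 7.585 = JPY 3,460,320,185.64.
Convert at spot and invest in JPY: 420,000,000 × 8.095 × 1.054591718242 = JPY 3,585,506,382.85.
The quoted forward undervalues MXN, so borrow MXN, convert to JPY at spot, deposit the JPY at 5.97%, and buy MXN forward at 7.585 to cover the loan.
Arbitrage profit = |3,460,320,185.64 − 3,585,506,382.85| = JPY 125,186,197.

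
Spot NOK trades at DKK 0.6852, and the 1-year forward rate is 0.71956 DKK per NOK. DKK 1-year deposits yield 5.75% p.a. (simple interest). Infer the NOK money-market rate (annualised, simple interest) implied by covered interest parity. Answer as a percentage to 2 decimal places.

T = 1 year.
By CIP, F/S equals the DKK-to-NOK growth ratio: 0.71956/0.6852 = 1.0501459.
The DKK side grows by 1 + 0.0575×1 = 1.057500.
That pins the NOK growth at 1.0070029.
r = (1.0070029 − 1)/1 = 0.007003 → 0.70%.

0.70%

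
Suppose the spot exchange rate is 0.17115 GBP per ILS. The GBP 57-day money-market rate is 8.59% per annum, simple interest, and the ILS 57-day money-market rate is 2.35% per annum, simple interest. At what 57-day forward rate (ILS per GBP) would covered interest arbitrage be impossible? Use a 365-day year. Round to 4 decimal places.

T = 57/365 years.
Growth of 1 GBP over T: 1 + 0.0859×57/365 = 1.0134145.
Growth of 1 ILS over T: 1 + 0.0235×57/365 = 1.0036699.
So F = 0.17115 × 1.0134145 / 1.0036699 = 0.1728117 (GBP/ILS).
Invert for ILS per GBP: 1 / 0.1728117 = 5.7866.

5.7866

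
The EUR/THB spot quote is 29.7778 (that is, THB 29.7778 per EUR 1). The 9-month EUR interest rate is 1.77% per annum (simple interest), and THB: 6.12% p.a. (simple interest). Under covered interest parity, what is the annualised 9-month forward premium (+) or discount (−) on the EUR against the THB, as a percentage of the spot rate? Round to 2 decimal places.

+4.29%

T = 9/12 years.
No-arbitrage forward: 29.7778 × 1.045900 / 1.013275 = 30.7365730 THB/EUR.
(F − S)/S ÷ T = (30.7365730 − 29.7778)/29.7778/(9/12) = 0.042930 → 4.29%.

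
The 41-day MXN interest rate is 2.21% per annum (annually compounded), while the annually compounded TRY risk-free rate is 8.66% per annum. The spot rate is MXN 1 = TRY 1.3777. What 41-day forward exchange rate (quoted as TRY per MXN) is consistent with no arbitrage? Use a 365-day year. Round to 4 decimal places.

1.3872

T = 41/365 years.
TRY growth factor: (1 + 0.0866)^(41/365) = 1.009373.
Growth of 1 MXN over T: (1 + 0.0221)^(41/365) = 1.0024584.
So F = 1.3777 × 1.009373 / 1.0024584 = 1.387203 (TRY/MXN).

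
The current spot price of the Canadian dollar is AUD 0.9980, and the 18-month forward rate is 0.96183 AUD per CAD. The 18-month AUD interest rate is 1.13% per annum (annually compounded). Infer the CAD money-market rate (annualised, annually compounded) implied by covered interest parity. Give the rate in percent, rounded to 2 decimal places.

3.65%

T = 18/12 years.
CIP gives F = S · g_AUD/g_CAD, so g_AUD/g_CAD = 0.96183/0.998 = 0.9637575.
The AUD side grows by (1 + 0.0113)^(18/12) = 1.0169978.
So the CAD growth factor = 1.0552424.
Annualise: 1.0552424^(12/18) − 1 = 0.036497 = 3.65%.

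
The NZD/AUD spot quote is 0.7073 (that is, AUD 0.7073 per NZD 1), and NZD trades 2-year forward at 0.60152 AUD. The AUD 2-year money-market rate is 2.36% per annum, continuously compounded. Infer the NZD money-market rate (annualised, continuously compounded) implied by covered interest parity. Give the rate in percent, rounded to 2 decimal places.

T = 2 years.
By CIP, F/S equals the AUD-to-NZD growth ratio: 0.60152/0.7073 = 0.8504454.
The AUD side grows by e^(0.0236×2) = 1.0483317.
So the NZD growth factor = 1.2326855.
Take logs: ln 1.2326855 / 2 = 0.104598, so 10.46%.

10.46%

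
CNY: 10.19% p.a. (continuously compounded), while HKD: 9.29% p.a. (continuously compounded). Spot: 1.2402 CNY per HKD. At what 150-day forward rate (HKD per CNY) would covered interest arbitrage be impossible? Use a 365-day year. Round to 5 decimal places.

0.80334

T = 150/365 years.
CNY accumulates by e^(0.1019×150/365) = 1.0427659.
HKD growth factor: e^(0.0929×150/365) = 1.0389162.
So F = 1.2402 × 1.0427659 / 1.0389162 = 1.244796 (CNY/HKD).
Quoted the other way: 1/1.244796 = 0.80334 HKD per CNY.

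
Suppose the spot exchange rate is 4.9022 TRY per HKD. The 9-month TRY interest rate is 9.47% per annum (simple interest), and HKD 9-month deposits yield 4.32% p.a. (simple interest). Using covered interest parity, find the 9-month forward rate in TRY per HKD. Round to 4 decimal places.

5.0856

T = 9/12 years.
TRY accumulates by 1 + 0.0947×9/12 = 1.071025.
HKD accumulates by 1 + 0.0432×9/12 = 1.032400.
Forward (TRY per HKD) = 4.9022 × 1.071025 / 1.032400 = 5.085605.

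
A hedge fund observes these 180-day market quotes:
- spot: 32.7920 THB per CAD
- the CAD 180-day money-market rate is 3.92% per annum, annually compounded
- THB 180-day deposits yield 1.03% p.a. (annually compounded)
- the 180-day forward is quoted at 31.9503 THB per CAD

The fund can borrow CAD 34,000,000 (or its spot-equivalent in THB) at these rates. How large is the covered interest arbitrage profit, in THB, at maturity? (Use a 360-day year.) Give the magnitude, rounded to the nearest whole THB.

THB 13,257,956

T = 180/360 years.
Keep in CAD, deliver into the forward: 34,000,000·1.01941159499·31.9503 = THB 1,107,397,213.64.
Swap to THB now, deposit: 34,000,000·32.7920·1.005136806609 = THB 1,120,655,169.52.
The quoted forward undervalues CAD, so borrow CAD, convert to THB at spot, deposit the THB at 1.03%, and buy CAD forward at 31.9503 to cover the loan.
Profit = 1,120,655,169.52 − 1,107,397,213.64 = THB 13,257,956.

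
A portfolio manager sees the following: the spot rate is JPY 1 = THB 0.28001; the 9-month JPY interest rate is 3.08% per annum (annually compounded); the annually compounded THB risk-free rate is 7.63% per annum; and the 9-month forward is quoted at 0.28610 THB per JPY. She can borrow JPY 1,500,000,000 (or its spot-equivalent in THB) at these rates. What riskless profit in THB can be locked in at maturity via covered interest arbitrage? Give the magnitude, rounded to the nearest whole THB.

T = 9/12 years.
Route A — deposit JPY, sell forward: 1,500,000,000 × 1.02301218695 × 0.28610 = THB 439,025,680.03.
Route B — convert at spot, deposit THB: 1,500,000,000 × 0.28001 × 1.05669585827 = THB 443,828,110.91.
The quoted forward undervalues JPY, so borrow JPY, convert to THB at spot, deposit the THB at 7.63%, and buy JPY forward at 0.28610 to cover the loan.
The gap between the two covered legs is THB 4,802,431.

THB 4,802,431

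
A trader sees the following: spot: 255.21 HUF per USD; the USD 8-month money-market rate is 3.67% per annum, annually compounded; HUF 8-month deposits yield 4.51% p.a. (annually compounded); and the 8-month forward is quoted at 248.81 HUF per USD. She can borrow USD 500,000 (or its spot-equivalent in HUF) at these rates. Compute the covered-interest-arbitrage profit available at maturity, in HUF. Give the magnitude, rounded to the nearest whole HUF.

HUF 3,982,926

T = 8/12 years.
Keep in USD, deliver into the forward: 500,000·1.02431940224·248.81 = HUF 127,430,455.24.
Swap to HUF now, deposit: 500,000·255.21·1.02984507991 = HUF 131,413,381.42.
The quoted forward undervalues USD, so borrow USD, convert to HUF at spot, deposit the HUF at 4.51%, and buy USD forward at 248.81 to cover the loan.
The gap between the two covered legs is HUF 3,982,926.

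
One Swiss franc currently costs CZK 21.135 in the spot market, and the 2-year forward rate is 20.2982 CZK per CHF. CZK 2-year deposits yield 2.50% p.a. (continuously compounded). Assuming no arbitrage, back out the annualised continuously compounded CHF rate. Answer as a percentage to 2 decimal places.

4.52%

T = 2 years.
F/S = 20.2982/21.135 = 0.9604069 = (growth of CZK) / (growth of CHF).
The CZK side grows by e^(0.0250×2) = 1.0512711.
Hence g_CHF = 1.0946101.
r = ln(1.0946101)/2 = 0.045199 → 4.52%.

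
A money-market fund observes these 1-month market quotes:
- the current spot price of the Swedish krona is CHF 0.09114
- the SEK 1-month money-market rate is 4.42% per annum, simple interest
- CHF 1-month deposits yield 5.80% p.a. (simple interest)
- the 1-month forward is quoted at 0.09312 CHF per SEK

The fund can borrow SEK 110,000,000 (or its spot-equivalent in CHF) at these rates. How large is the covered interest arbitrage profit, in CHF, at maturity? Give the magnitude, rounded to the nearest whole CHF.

CHF 207,073

T = 1/12 years.
Route A — deposit SEK, sell forward: 110,000,000 × 1.0036833333 × 0.09312 = CHF 10,280,929.12.
Route B — convert at spot, deposit CHF: 110,000,000 × 0.09114 × 1.0048333333 = CHF 10,073,856.10.
The quoted forward overvalues SEK, so borrow CHF, buy SEK at spot, deposit the SEK at 4.42%, and sell the proceeds forward at 0.09312.
Profit = 10,280,929.12 − 10,073,856.10 = CHF 207,073.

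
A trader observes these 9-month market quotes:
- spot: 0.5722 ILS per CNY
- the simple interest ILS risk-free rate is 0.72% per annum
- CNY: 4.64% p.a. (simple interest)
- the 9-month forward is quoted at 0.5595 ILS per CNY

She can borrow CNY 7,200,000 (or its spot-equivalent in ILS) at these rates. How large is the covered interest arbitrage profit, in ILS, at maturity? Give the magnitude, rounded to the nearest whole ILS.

ILS 26,501

T = 9/12 years.
Keep in CNY, deliver into the forward: 7,200,000·1.034800·0.5595 = ILS 4,168,588.32.
Swap to ILS now, deposit: 7,200,000·0.5722·1.005400 = ILS 4,142,087.14.
The quoted forward overvalues CNY, so borrow ILS, buy CNY at spot, deposit the CNY at 4.64%, and sell the proceeds forward at 0.5595.
Profit = 4,168,588.32 − 4,142,087.14 = ILS 26,501.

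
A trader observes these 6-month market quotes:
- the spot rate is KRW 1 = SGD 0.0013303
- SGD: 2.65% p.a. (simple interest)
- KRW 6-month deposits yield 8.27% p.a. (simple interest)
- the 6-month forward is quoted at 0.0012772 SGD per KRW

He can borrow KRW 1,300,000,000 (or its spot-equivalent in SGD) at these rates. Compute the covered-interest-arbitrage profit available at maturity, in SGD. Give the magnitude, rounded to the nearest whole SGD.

SGD 23,289

T = 6/12 years.
Route A — deposit KRW, sell forward: 1,300,000,000 × 1.041350 × 0.0012772 = SGD 1,729,015.89.
Route B — convert at spot, deposit SGD: 1,300,000,000 × 0.0013303 × 1.013250 = SGD 1,752,304.42.
The quoted forward undervalues KRW, so borrow KRW, convert to SGD at spot, deposit the SGD at 2.65%, and buy KRW forward at 0.0012772 to cover the loan.
The gap between the two covered legs is SGD 23,289.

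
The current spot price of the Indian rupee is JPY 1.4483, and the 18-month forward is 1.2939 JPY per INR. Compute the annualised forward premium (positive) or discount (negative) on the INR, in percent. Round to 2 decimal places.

T = 18/12 years.
INR trades forward at -10.66077% vs spot over the period.
Annualise by dividing by T: -0.1066077 / (18/12) = -0.071072 → -7.11%.

-7.11%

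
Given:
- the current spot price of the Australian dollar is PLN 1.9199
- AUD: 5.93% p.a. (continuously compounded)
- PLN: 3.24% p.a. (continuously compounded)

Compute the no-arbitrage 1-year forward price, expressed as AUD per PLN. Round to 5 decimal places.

T = 1 year.
PLN growth factor: e^(0.0324×1) = 1.0329306.
AUD growth factor: e^(0.0593×1) = 1.0610935.
Forward (PLN per AUD) = 1.9199 × 1.0329306 / 1.0610935 = 1.868943.
Quoted the other way: 1/1.868943 = 0.53506 AUD per PLN.

0.53506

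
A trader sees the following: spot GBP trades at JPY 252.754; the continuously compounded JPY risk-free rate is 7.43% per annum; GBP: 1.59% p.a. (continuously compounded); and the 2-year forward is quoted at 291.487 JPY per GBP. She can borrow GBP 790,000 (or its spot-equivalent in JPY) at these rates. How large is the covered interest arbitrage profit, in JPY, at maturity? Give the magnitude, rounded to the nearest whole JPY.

T = 2 years.
Invest the GBP and cover forward: 790,000 × 1.03231102245 × 291.487 = JPY 237,715,141.97.
Convert at spot and invest in JPY: 790,000 × 252.754 × 1.16020881285 = JPY 231,665,460.44.
The quoted forward overvalues GBP, so borrow JPY, buy GBP at spot, deposit the GBP at 1.59%, and sell the proceeds forward at 291.487.
The gap between the two covered legs is JPY 6,049,682.

JPY 6,049,682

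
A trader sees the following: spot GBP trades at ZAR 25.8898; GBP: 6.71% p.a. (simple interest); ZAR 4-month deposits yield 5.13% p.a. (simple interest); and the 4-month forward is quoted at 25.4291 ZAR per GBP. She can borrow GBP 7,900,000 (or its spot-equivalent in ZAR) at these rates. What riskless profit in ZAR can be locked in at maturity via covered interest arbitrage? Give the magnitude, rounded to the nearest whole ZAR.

T = 4/12 years.
Keep in GBP, deliver into the forward: 7,900,000·1.02236666667·25.4291 = ZAR 205,383,127.21.
Swap to ZAR now, deposit: 7,900,000·25.8898·1.017100 = ZAR 208,026,873.08.
The quoted forward undervalues GBP, so borrow GBP, convert to ZAR at spot, deposit the ZAR at 5.13%, and buy GBP forward at 25.4291 to cover the loan.
Arbitrage profit = |205,383,127.21 − 208,026,873.08| = ZAR 2,643,746.

ZAR 2,643,746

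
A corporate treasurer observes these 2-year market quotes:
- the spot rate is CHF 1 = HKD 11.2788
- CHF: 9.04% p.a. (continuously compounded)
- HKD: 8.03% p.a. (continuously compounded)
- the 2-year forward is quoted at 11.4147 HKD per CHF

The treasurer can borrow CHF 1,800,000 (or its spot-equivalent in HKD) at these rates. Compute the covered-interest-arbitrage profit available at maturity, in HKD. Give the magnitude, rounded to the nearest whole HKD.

HKD 779,537

T = 2 years.
Route A — deposit CHF, sell forward: 1,800,000 × 1.1981755202 × 11.4147 = HKD 24,618,265.40.
Route B — convert at spot, deposit HKD: 1,800,000 × 11.2788 × 1.1742151888 = HKD 23,838,728.89.
The quoted forward overvalues CHF, so borrow HKD, buy CHF at spot, deposit the CHF at 9.04%, and sell the proceeds forward at 11.4147.
Arbitrage profit = |24,618,265.40 − 23,838,728.89| = HKD 779,537.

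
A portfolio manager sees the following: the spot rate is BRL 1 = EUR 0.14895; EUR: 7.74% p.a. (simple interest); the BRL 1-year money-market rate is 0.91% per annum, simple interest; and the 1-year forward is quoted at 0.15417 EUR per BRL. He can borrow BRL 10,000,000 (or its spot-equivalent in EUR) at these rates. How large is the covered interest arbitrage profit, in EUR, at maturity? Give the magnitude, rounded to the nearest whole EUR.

T = 1 year.
Keep in BRL, deliver into the forward: 10,000,000·1.009100·0.15417 = EUR 1,555,729.47.
Swap to EUR now, deposit: 10,000,000·0.14895·1.077400 = EUR 1,604,787.30.
The quoted forward undervalues BRL, so borrow BRL, convert to EUR at spot, deposit the EUR at 7.74%, and buy BRL forward at 0.15417 to cover the loan.
Arbitrage profit = |1,555,729.47 − 1,604,787.30| = EUR 49,058.

EUR 49,058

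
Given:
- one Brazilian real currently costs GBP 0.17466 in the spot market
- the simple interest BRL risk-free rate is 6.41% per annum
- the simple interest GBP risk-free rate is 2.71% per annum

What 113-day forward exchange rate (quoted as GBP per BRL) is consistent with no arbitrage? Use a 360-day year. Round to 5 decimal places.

0.17267

T = 113/360 years.
GBP accumulates by 1 + 0.0271×113/360 = 1.0085064.
BRL accumulates by 1 + 0.0641×113/360 = 1.0201203.
Forward (GBP per BRL) = 0.17466 × 1.0085064 / 1.0201203 = 0.1726715.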